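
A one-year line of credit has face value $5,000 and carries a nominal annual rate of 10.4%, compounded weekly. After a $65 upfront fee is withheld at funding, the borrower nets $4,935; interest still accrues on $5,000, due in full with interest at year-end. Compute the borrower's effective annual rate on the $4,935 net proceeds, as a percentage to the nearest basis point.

Amount owed after one year: 5,000 × (1 + 0.104/52)^52 = 5,000 × 1.109485 = $5,547.43.
Effective rate on net proceeds: 5,547.43 / 4,935 − 1 = 0.124098 = 12.41%.

12.41%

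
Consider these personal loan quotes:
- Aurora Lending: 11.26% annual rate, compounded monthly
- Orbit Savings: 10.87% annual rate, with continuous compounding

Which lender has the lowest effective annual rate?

Orbit Savings

Aurora Lending: (1 + 0.1126/12)^12 − 1 = 11.860%
Orbit Savings: e^0.1087 − 1 = 11.483%
The lowest effective annual rate is Orbit Savings at 11.483%.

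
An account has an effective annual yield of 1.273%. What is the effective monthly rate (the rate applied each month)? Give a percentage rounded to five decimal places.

0.10547%

The per-month rate i satisfies (1 + i)^12 = 1 + 0.01273.
i = 1.01273^(1/12) − 1 = 0.0010547 = 0.10547%.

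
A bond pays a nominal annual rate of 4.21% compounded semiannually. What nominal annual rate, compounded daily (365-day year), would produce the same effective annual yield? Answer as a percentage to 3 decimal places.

EAR = (1 + 0.0421/2)^2 − 1 = 0.042543.
Solve (1 + r/365)^365 = 1.042543: r/365 = 1.042543^(1/365) − 1 = 0.000114, so r = 0.041665 = 4.167%.

4.167%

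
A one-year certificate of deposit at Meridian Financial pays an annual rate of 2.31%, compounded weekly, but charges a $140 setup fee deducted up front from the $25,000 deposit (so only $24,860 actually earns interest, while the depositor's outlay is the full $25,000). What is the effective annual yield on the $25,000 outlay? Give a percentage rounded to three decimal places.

1.763%

Value after one year: 24,860 × (1 + 0.0231/52)^52 = 24,860 × 1.023364 = $25,440.82.
Effective yield on the $25,000 outlay: 25,440.82 / 25,000 − 1 = 0.017633 = 1.763%.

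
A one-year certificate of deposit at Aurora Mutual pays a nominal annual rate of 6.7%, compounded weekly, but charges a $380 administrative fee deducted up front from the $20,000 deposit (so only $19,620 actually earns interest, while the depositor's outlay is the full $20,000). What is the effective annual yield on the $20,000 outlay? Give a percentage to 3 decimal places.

4.893%

Value after one year: 19,620 × (1 + 0.067/52)^52 = 19,620 × 1.069249 = $20,978.67.
Effective yield on the $20,000 outlay: 20,978.67 / 20,000 − 1 = 0.048934 = 4.893%.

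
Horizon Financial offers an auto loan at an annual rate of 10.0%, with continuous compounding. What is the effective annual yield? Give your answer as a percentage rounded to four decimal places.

10.5171%

With continuous compounding, EAR = e^0.100 − 1.
e^0.100 = 1.105171, so EAR = 0.105171 = 10.5171%.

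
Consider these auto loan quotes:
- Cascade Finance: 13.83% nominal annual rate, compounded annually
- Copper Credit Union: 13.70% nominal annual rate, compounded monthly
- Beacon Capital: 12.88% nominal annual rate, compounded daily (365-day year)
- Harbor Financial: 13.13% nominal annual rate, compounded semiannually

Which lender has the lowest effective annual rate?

Cascade Finance: compounded annually, EAR = 13.830%
Copper Credit Union: (1 + 0.1370/12)^12 − 1 = 14.594%
Beacon Capital: (1 + 0.1288/365)^365 − 1 = 13.744%
Harbor Financial: (1 + 0.1313/2)^2 − 1 = 13.561%
The lowest effective annual rate is Harbor Financial at 13.561%.

Harbor Financial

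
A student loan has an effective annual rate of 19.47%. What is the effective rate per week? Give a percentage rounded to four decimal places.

0.3427%

The per-week rate i satisfies (1 + i)^52 = 1 + 0.1947.
i = 1.1947^(1/52) − 1 = 0.0034269 = 0.3427%.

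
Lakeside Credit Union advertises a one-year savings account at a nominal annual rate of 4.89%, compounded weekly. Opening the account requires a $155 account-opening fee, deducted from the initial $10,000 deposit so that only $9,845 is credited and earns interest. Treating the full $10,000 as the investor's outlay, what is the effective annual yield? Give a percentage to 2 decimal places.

Value after one year: 9,845 × (1 + 0.0489/52)^52 = 9,845 × 1.050091 = $10,338.15.
Effective yield on the $10,000 outlay: 10,338.15 / 10,000 − 1 = 0.033815 = 3.38%.

3.38%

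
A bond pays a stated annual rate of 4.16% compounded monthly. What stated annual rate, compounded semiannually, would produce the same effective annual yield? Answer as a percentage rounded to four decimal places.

EAR = (1 + 0.0416/12)^12 − 1 = 0.042402.
Solve (1 + r/2)^2 = 1.042402: r/2 = 1.042402^(1/2) − 1 = 0.020981, so r = 0.041962 = 4.1962%.

4.1962%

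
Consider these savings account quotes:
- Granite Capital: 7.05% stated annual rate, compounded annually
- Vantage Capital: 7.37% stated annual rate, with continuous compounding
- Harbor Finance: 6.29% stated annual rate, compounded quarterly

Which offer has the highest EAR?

Vantage Capital

Granite Capital: compounded annually, EAR = 7.050%
Vantage Capital: e^0.0737 − 1 = 7.648%
Harbor Finance: (1 + 0.0629/4)^4 − 1 = 6.440%
The highest effective annual rate is Vantage Capital at 7.648%.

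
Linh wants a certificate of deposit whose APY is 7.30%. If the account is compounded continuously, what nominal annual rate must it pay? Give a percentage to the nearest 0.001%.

Continuous: nominal r satisfies e^r − 1 = 0.0730.
r = ln(1 + 0.0730) = ln(1.0730) = 0.070458 = 7.046%.

7.046%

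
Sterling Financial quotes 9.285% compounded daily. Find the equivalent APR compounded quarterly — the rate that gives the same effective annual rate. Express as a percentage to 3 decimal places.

EAR = (1 + 0.09285/365)^365 − 1 = 0.097284.
Solve (1 + r/4)^4 = 1.097284: r/4 = 1.097284^(1/4) − 1 = 0.023481, so r = 0.093924 = 9.392%.

9.392%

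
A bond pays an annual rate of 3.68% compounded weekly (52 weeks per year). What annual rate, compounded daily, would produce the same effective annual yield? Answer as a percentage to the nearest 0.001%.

EAR = (1 + 0.0368/52)^52 − 1 = 0.037472.
Solve (1 + r/365)^365 = 1.037472: r/365 = 1.037472^(1/365) − 1 = 0.000101, so r = 0.036789 = 3.679%.

3.679%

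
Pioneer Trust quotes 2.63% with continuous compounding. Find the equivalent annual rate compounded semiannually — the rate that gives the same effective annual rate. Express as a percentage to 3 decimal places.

EAR under continuous compounding: e^0.0263 − 1 = 0.026649.
Solve (1 + r/2)^2 = 1.026649: r/2 = 1.026649^(1/2) − 1 = 0.013237, so r = 0.026474 = 2.647%.

2.647%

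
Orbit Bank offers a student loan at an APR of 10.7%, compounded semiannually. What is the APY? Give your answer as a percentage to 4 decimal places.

10.9862%

EAR = (1 + 0.107/2)^2 − 1.
= (1 + 0.053500)^2 − 1 = 1.109862 − 1 = 10.9862%.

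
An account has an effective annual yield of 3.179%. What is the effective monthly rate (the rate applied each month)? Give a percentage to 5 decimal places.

The per-month rate i satisfies (1 + i)^12 = 1 + 0.03179.
i = 1.03179^(1/12) − 1 = 0.0026113 = 0.26113%.

0.26113%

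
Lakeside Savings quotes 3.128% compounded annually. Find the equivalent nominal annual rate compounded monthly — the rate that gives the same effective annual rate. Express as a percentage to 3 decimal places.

Compounded annually, EAR = nominal = 0.031280.
Solve (1 + r/12)^12 = 1.031280: r/12 = 1.031280^(1/12) − 1 = 0.002570, so r = 0.030840 = 3.084%.

3.084%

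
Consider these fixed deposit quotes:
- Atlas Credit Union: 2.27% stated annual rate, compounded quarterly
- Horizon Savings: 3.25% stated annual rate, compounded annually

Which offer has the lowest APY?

Atlas Credit Union

Atlas Credit Union: (1 + 0.0227/4)^4 − 1 = 2.289%
Horizon Savings: compounded annually, EAR = 3.250%
The lowest effective annual rate is Atlas Credit Union at 2.289%.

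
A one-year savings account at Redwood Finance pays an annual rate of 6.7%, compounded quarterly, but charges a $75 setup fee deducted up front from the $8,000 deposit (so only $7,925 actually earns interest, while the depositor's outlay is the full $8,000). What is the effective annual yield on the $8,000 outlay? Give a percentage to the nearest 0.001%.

Value after one year: 7,925 × (1 + 0.067/4)^4 = 7,925 × 1.068702 = $8,469.47.
Effective yield on the $8,000 outlay: 8,469.47 / 8,000 − 1 = 0.058683 = 5.868%.

5.868%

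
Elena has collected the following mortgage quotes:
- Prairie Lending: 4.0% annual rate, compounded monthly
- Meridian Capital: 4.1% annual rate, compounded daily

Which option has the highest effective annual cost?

Prairie Lending: (1 + 0.040/12)^12 − 1 = 4.074%
Meridian Capital: (1 + 0.041/365)^365 − 1 = 4.185%
The highest effective annual rate is Meridian Capital at 4.185%.

Meridian Capital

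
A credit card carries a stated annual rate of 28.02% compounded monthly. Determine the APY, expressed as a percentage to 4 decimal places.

EAR = (1 + 0.2802/12)^12 − 1.
= 1.319138 − 1 = 31.9138%.

31.9138%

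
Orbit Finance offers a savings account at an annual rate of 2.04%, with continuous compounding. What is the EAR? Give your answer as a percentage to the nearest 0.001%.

2.061%

With continuous compounding, EAR = e^0.0204 − 1.
e^0.0204 = 1.020610, so EAR = 0.020610 = 2.061%.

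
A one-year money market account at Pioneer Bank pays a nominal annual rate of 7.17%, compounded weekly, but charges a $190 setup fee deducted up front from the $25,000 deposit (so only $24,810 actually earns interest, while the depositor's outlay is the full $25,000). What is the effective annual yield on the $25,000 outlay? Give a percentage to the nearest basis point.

Value after one year: 24,810 × (1 + 0.0717/52)^52 = 24,810 × 1.074280 = $26,652.89.
Effective yield on the $25,000 outlay: 26,652.89 / 25,000 − 1 = 0.066115 = 6.61%.

6.61%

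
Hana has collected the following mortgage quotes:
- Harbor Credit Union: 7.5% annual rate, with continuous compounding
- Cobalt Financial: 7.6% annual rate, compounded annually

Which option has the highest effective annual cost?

Harbor Credit Union

Harbor Credit Union: e^0.075 − 1 = 7.788%
Cobalt Financial: compounded annually, EAR = 7.600%
The highest effective annual rate is Harbor Credit Union at 7.788%.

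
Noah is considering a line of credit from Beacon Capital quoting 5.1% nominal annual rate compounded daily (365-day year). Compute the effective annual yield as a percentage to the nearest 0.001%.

EAR = (1 + 0.051/365)^365 − 1.
= (1 + 0.000140)^365 − 1 = 1.052319 − 1 = 5.232%.

5.232%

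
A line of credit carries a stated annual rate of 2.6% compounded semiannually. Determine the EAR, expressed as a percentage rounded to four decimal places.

2.6169%

EAR = (1 + 0.026/2)^2 − 1.
= 1.026169 − 1 = 2.6169%.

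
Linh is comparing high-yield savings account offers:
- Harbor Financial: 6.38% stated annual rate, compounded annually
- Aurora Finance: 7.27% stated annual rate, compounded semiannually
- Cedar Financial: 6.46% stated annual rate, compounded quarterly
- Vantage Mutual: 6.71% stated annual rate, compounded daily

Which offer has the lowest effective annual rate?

Harbor Financial: compounded annually, EAR = 6.380%
Aurora Finance: (1 + 0.0727/2)^2 − 1 = 7.402%
Cedar Financial: (1 + 0.0646/4)^4 − 1 = 6.618%
Vantage Mutual: (1 + 0.0671/365)^365 − 1 = 6.940%
The lowest effective annual rate is Harbor Financial at 6.380%.

Harbor Financial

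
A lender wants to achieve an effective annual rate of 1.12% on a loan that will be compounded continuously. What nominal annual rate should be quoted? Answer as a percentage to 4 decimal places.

Continuous: nominal r satisfies e^r − 1 = 0.0112.
r = ln(1 + 0.0112) = ln(1.0112) = 0.011138 = 1.1138%.

1.1138%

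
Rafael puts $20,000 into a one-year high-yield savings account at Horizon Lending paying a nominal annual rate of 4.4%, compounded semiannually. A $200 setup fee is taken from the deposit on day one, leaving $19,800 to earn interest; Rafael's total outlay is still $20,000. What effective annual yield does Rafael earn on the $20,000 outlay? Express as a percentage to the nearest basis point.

Value after one year: 19,800 × (1 + 0.044/2)^2 = 19,800 × 1.044484 = $20,680.78.
Effective yield on the $20,000 outlay: 20,680.78 / 20,000 − 1 = 0.034039 = 3.40%.

3.40%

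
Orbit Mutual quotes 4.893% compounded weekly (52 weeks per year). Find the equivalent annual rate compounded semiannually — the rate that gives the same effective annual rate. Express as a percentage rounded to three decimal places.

EAR = (1 + 0.04893/52)^52 − 1 = 0.050123.
Solve (1 + r/2)^2 = 1.050123: r/2 = 1.050123^(1/2) − 1 = 0.024755, so r = 0.049510 = 4.951%.

4.951%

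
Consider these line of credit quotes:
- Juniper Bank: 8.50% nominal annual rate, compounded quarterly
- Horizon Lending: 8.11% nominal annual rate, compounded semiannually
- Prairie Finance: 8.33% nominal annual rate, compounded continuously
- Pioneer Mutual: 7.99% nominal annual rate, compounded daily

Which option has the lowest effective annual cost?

Juniper Bank: (1 + 0.0850/4)^4 − 1 = 8.775%
Horizon Lending: (1 + 0.0811/2)^2 − 1 = 8.274%
Prairie Finance: e^0.0833 − 1 = 8.687%
Pioneer Mutual: (1 + 0.0799/365)^365 − 1 = 8.317%
The lowest effective annual rate is Horizon Lending at 8.274%.

Horizon Lending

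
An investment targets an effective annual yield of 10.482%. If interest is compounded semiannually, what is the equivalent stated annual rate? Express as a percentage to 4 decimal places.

10.2208%

(1 + r/2)^2 − 1 = 0.10482, so 1 + r/2 = 1.10482^(1/2).
r/2 = 0.051104, so r = 0.102208 = 10.2208%.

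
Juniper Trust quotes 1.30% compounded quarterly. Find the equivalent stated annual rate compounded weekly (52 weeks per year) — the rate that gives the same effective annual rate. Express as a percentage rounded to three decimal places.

EAR = (1 + 0.0130/4)^4 − 1 = 0.013064.
Solve (1 + r/52)^52 = 1.013064: r/52 = 1.013064^(1/52) − 1 = 0.000250, so r = 0.012981 = 1.298%.

1.298%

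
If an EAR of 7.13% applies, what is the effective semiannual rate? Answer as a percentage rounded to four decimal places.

The per-half-year rate i satisfies (1 + i)^2 = 1 + 0.0713.
i = 1.0713^(1/2) − 1 = 0.0350362 = 3.5036%.

3.5036%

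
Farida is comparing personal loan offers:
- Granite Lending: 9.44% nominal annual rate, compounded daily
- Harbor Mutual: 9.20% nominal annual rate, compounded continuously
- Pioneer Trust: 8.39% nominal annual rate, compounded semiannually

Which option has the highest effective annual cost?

Granite Lending: (1 + 0.0944/365)^365 − 1 = 9.899%
Harbor Mutual: e^0.0920 − 1 = 9.636%
Pioneer Trust: (1 + 0.0839/2)^2 − 1 = 8.566%
The highest effective annual rate is Granite Lending at 9.899%.

Granite Lending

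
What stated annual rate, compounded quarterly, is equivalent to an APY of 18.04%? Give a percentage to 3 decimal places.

(1 + r/4)^4 − 1 = 0.1804, so 1 + r/4 = 1.1804^(1/4).
r/4 = 0.042335, so r = 0.169340 = 16.934%.

16.934%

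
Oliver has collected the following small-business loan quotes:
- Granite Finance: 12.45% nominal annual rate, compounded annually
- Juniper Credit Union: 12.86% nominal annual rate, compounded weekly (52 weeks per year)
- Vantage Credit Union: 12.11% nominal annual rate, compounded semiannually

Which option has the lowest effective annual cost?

Granite Finance: compounded annually, EAR = 12.450%
Juniper Credit Union: (1 + 0.1286/52)^52 − 1 = 13.705%
Vantage Credit Union: (1 + 0.1211/2)^2 − 1 = 12.477%
The lowest effective annual rate is Granite Finance at 12.450%.

Granite Finance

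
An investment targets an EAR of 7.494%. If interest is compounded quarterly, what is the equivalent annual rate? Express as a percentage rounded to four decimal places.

(1 + r/4)^4 − 1 = 0.07494, so 1 + r/4 = 1.07494^(1/4).
r/4 = 0.018230, so r = 0.072922 = 7.2922%.

7.2922%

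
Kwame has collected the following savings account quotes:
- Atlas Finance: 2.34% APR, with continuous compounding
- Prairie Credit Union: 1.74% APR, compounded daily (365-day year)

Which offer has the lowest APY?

Atlas Finance: e^0.0234 − 1 = 2.368%
Prairie Credit Union: (1 + 0.0174/365)^365 − 1 = 1.755%
The lowest effective annual rate is Prairie Credit Union at 1.755%.

Prairie Credit Union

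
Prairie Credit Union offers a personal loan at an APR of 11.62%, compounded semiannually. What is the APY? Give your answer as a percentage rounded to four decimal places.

11.9576%

EAR = (1 + 0.1162/2)^2 − 1.
= (1 + 0.058100)^2 − 1 = 1.119576 − 1 = 11.9576%.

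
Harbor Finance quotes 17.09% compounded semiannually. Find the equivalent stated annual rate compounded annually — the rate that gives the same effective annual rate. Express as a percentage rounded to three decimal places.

EAR = (1 + 0.1709/2)^2 − 1 = 0.178202.
Compounded annually, the equivalent nominal rate is the EAR itself: 17.820%.

17.820%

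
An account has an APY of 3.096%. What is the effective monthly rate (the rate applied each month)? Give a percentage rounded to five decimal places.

0.25441%

The per-month rate i satisfies (1 + i)^12 = 1 + 0.03096.
i = 1.03096^(1/12) − 1 = 0.0025441 = 0.25441%.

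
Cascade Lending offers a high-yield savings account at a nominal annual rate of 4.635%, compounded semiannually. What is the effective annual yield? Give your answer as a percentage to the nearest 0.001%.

4.689%

EAR = (1 + 0.04635/2)^2 − 1.
= (1 + 0.023175)^2 − 1 = 1.046887 − 1 = 4.689%.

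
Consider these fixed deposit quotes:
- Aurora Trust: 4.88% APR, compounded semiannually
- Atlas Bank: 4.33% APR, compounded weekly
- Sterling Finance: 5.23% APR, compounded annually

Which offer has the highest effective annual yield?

Aurora Trust: (1 + 0.0488/2)^2 − 1 = 4.940%
Atlas Bank: (1 + 0.0433/52)^52 − 1 = 4.423%
Sterling Finance: compounded annually, EAR = 5.230%
The highest effective annual rate is Sterling Finance at 5.230%.

Sterling Finance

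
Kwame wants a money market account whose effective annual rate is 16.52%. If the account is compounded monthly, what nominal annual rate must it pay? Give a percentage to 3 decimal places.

(1 + r/12)^12 − 1 = 0.1652, so 1 + r/12 = 1.1652^(1/12).
r/12 = 0.012823, so r = 0.153871 = 15.387%.

15.387%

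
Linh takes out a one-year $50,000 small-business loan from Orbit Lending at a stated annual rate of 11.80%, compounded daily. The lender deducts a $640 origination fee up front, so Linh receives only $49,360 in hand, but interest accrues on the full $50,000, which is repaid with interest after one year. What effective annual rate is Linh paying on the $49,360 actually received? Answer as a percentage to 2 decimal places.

Amount owed after one year: 50,000 × (1 + 0.1180/365)^365 = 50,000 × 1.125223 = $56,261.13.
Effective rate on net proceeds: 56,261.13 / 49,360 − 1 = 0.139812 = 13.98%.

13.98%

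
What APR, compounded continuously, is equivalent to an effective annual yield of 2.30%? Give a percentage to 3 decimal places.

Continuous: nominal r satisfies e^r − 1 = 0.0230.
r = ln(1 + 0.0230) = ln(1.0230) = 0.022739 = 2.274%.

2.274%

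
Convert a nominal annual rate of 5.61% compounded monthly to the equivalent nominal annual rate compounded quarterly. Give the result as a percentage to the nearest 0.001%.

5.636%

EAR = (1 + 0.0561/12)^12 − 1 = 0.057565.
Solve (1 + r/4)^4 = 1.057565: r/4 = 1.057565^(1/4) − 1 = 0.014091, so r = 0.056363 = 5.636%.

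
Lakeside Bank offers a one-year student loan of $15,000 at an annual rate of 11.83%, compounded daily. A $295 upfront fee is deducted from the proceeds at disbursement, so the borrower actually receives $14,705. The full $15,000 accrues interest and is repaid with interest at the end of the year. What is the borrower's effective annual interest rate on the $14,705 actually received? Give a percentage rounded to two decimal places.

Amount owed after one year: 15,000 × (1 + 0.1183/365)^365 = 15,000 × 1.125560 = $16,883.40.
Effective rate on net proceeds: 16,883.40 / 14,705 − 1 = 0.148140 = 14.81%.

14.81%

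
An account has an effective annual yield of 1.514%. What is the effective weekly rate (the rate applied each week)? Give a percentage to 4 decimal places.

The per-week rate i satisfies (1 + i)^52 = 1 + 0.01514.
i = 1.01514^(1/52) − 1 = 0.0002890 = 0.0289%.

0.0289%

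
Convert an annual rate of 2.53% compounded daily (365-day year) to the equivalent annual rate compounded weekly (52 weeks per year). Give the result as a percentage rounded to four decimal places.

2.5305%

EAR = (1 + 0.0253/365)^365 − 1 = 0.025622.
Solve (1 + r/52)^52 = 1.025622: r/52 = 1.025622^(1/52) − 1 = 0.000487, so r = 0.025305 = 2.5305%.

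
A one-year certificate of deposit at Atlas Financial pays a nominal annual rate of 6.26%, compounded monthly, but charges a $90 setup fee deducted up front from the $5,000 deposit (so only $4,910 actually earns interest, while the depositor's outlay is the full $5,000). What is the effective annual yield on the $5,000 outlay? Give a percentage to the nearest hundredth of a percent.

4.53%

Value after one year: 4,910 × (1 + 0.0626/12)^12 = 4,910 × 1.064428 = $5,226.34.
Effective yield on the $5,000 outlay: 5,226.34 / 5,000 − 1 = 0.045268 = 4.53%.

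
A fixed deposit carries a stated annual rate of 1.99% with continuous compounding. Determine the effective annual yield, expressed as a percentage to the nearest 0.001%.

With continuous compounding, EAR = e^0.0199 − 1.
e^0.0199 = 1.020099, so EAR = 0.020099 = 2.010%.

2.010%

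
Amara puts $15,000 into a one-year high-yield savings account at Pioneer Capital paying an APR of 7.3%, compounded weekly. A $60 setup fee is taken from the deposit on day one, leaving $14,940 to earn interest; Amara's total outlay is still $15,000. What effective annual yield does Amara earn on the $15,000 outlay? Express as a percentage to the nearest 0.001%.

7.137%

Value after one year: 14,940 × (1 + 0.073/52)^52 = 14,940 × 1.075675 = $16,070.59.
Effective yield on the $15,000 outlay: 16,070.59 / 15,000 − 1 = 0.071373 = 7.137%.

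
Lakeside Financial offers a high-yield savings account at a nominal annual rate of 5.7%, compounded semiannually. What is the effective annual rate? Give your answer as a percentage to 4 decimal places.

5.7812%

EAR = (1 + 0.057/2)^2 − 1.
= (1 + 0.028500)^2 − 1 = 1.057812 − 1 = 5.7812%.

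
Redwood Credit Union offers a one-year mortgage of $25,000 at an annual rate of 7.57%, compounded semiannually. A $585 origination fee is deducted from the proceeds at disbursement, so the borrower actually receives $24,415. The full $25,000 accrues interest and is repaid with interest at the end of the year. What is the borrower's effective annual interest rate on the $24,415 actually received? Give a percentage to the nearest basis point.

10.29%

Amount owed after one year: 25,000 × (1 + 0.0757/2)^2 = 25,000 × 1.077133 = $26,928.32.
Effective rate on net proceeds: 26,928.32 / 24,415 − 1 = 0.102941 = 10.29%.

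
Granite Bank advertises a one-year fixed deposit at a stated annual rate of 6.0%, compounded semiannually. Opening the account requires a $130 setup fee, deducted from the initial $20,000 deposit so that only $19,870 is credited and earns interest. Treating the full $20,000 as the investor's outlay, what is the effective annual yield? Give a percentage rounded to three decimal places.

5.400%

Value after one year: 19,870 × (1 + 0.060/2)^2 = 19,870 × 1.060900 = $21,080.08.
Effective yield on the $20,000 outlay: 21,080.08 / 20,000 − 1 = 0.054004 = 5.400%.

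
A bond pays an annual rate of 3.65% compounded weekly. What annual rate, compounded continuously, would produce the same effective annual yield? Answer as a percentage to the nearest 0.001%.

EAR = (1 + 0.0365/52)^52 − 1 = 0.037161.
Equivalent continuous rate: r = ln(1 + 0.037161) = 0.036487 = 3.649%.

3.649%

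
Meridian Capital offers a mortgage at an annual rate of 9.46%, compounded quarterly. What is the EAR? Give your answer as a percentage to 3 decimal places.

9.801%

EAR = (1 + 0.0946/4)^4 − 1.
= (1 + 0.023650)^4 − 1 = 1.098009 − 1 = 9.801%.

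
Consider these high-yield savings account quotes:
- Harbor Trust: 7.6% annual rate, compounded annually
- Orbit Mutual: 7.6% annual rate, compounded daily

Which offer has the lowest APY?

Harbor Trust: compounded annually, EAR = 7.600%
Orbit Mutual: (1 + 0.076/365)^365 − 1 = 7.895%
The lowest effective annual rate is Harbor Trust at 7.600%.

Harbor Trust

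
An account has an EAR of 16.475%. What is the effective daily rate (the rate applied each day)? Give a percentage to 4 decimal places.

The per-day rate i satisfies (1 + i)^365 = 1 + 0.16475.
i = 1.16475^(1/365) − 1 = 0.0004179 = 0.0418%.

0.0418%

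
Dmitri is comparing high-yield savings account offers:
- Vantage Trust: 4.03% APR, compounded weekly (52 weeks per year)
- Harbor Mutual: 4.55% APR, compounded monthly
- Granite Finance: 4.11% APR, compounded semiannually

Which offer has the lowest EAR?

Vantage Trust

Vantage Trust: (1 + 0.0403/52)^52 − 1 = 4.111%
Harbor Mutual: (1 + 0.0455/12)^12 − 1 = 4.646%
Granite Finance: (1 + 0.0411/2)^2 − 1 = 4.152%
The lowest effective annual rate is Vantage Trust at 4.111%.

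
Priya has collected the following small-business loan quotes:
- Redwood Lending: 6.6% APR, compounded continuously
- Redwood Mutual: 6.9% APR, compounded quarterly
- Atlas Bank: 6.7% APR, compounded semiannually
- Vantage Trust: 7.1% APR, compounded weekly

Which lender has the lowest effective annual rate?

Atlas Bank

Redwood Lending: e^0.066 − 1 = 6.823%
Redwood Mutual: (1 + 0.069/4)^4 − 1 = 7.081%
Atlas Bank: (1 + 0.067/2)^2 − 1 = 6.812%
Vantage Trust: (1 + 0.071/52)^52 − 1 = 7.353%
The lowest effective annual rate is Atlas Bank at 6.812%.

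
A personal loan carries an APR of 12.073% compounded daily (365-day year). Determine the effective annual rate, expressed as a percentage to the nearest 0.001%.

EAR = (1 + 0.12073/365)^365 − 1.
= (1 + 0.000331)^365 − 1 = 1.128298 − 1 = 12.830%.

12.830%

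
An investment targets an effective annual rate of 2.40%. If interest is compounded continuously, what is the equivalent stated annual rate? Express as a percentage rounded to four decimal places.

2.3717%

Continuous: nominal r satisfies e^r − 1 = 0.0240.
r = ln(1 + 0.0240) = ln(1.0240) = 0.023717 = 2.3717%.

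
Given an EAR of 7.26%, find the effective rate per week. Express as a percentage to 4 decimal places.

The per-week rate i satisfies (1 + i)^52 = 1 + 0.0726.
i = 1.0726^(1/52) − 1 = 0.0013487 = 0.1349%.

0.1349%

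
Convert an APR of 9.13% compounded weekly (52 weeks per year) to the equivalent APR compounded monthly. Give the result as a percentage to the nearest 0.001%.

9.157%

EAR = (1 + 0.0913/52)^52 − 1 = 0.095510.
Solve (1 + r/12)^12 = 1.095510: r/12 = 1.095510^(1/12) − 1 = 0.007631, so r = 0.091568 = 9.157%.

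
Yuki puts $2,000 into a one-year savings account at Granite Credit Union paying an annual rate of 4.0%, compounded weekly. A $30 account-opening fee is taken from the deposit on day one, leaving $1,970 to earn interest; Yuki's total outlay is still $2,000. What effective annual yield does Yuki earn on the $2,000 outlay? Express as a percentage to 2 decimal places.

Value after one year: 1,970 × (1 + 0.040/52)^52 = 1,970 × 1.040795 = $2,050.37.
Effective yield on the $2,000 outlay: 2,050.37 / 2,000 − 1 = 0.025183 = 2.52%.

2.52%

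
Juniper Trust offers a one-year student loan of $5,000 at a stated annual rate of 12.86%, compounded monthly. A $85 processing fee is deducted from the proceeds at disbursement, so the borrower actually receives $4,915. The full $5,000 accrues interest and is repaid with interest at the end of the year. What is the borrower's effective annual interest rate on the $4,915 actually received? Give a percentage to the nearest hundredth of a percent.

15.61%

Amount owed after one year: 5,000 × (1 + 0.1286/12)^12 = 5,000 × 1.136457 = $5,682.29.
Effective rate on net proceeds: 5,682.29 / 4,915 − 1 = 0.156111 = 15.61%.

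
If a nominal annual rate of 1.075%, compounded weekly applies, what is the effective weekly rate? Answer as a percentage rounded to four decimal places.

0.0207%

With a nominal annual rate compounded weekly, the periodic rate is the nominal rate divided by 52.
i = 0.01075 / 52 = 0.0002067 = 0.0207%.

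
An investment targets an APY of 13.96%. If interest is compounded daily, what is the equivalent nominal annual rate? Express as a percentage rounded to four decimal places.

13.0701%

(1 + r/365)^365 − 1 = 0.1396, so 1 + r/365 = 1.1396^(1/365).
r/365 = 0.000358, so r = 0.130701 = 13.0701%.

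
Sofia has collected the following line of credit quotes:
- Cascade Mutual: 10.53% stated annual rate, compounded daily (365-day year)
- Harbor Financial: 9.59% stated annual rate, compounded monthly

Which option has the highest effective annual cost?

Cascade Mutual: (1 + 0.1053/365)^365 − 1 = 11.103%
Harbor Financial: (1 + 0.0959/12)^12 − 1 = 10.023%
The highest effective annual rate is Cascade Mutual at 11.103%.

Cascade Mutual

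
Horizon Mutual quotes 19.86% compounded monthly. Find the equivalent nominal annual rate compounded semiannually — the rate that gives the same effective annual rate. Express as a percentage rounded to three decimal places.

EAR = (1 + 0.1986/12)^12 − 1 = 0.217713.
Solve (1 + r/2)^2 = 1.217713: r/2 = 1.217713^(1/2) − 1 = 0.103500, so r = 0.207001 = 20.700%.

20.700%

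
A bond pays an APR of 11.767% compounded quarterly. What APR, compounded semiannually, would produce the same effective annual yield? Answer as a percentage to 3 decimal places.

11.940%

EAR = (1 + 0.11767/4)^4 − 1 = 0.122965.
Solve (1 + r/2)^2 = 1.122965: r/2 = 1.122965^(1/2) − 1 = 0.059700, so r = 0.119401 = 11.940%.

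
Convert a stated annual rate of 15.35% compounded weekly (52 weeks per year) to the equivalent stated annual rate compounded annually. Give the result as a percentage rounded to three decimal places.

16.564%

EAR = (1 + 0.1535/52)^52 − 1 = 0.165644.
Compounded annually, the equivalent nominal rate is the EAR itself: 16.564%.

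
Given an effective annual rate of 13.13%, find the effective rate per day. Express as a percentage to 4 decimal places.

0.0338%

The per-day rate i satisfies (1 + i)^365 = 1 + 0.1313.
i = 1.1313^(1/365) − 1 = 0.0003381 = 0.0338%.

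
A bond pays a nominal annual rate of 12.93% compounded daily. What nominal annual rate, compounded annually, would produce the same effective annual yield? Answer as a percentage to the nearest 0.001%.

EAR = (1 + 0.1293/365)^365 − 1 = 0.138005.
Compounded annually, the equivalent nominal rate is the EAR itself: 13.801%.

13.801%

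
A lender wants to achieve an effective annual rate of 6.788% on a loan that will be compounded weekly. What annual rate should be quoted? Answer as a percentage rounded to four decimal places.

6.5717%

(1 + r/52)^52 − 1 = 0.06788, so 1 + r/52 = 1.06788^(1/52).
r/52 = 0.001264, so r = 0.065717 = 6.5717%.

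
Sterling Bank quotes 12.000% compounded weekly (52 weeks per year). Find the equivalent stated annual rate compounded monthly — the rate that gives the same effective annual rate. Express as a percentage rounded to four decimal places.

EAR = (1 + 0.12000/52)^52 − 1 = 0.127341.
Solve (1 + r/12)^12 = 1.127341: r/12 = 1.127341^(1/12) − 1 = 0.010039, so r = 0.120462 = 12.0462%.

12.0462%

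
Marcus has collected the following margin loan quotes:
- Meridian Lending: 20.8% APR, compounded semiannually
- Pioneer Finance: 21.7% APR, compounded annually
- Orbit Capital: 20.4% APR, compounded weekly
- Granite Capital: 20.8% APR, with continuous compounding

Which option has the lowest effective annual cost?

Meridian Lending: (1 + 0.208/2)^2 − 1 = 21.882%
Pioneer Finance: compounded annually, EAR = 21.700%
Orbit Capital: (1 + 0.204/52)^52 − 1 = 22.581%
Granite Capital: e^0.208 − 1 = 23.121%
The lowest effective annual rate is Pioneer Finance at 21.700%.

Pioneer Finance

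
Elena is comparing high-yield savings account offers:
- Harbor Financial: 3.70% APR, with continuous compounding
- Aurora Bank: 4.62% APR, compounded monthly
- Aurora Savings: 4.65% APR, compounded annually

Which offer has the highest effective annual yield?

Aurora Bank

Harbor Financial: e^0.0370 − 1 = 3.769%
Aurora Bank: (1 + 0.0462/12)^12 − 1 = 4.719%
Aurora Savings: compounded annually, EAR = 4.650%
The highest effective annual rate is Aurora Bank at 4.719%.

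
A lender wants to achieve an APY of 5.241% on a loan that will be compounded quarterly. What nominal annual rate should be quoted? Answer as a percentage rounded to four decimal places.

5.1410%

(1 + r/4)^4 − 1 = 0.05241, so 1 + r/4 = 1.05241^(1/4).
r/4 = 0.012853, so r = 0.051410 = 5.1410%.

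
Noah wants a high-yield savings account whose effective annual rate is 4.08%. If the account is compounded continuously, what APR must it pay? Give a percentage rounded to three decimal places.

3.999%

Continuous: nominal r satisfies e^r − 1 = 0.0408.
r = ln(1 + 0.0408) = ln(1.0408) = 0.039990 = 3.999%.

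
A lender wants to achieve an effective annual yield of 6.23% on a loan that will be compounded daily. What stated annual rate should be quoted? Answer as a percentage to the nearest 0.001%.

6.044%

(1 + r/365)^365 − 1 = 0.0623, so 1 + r/365 = 1.0623^(1/365).
r/365 = 0.000166, so r = 0.060441 = 6.044%.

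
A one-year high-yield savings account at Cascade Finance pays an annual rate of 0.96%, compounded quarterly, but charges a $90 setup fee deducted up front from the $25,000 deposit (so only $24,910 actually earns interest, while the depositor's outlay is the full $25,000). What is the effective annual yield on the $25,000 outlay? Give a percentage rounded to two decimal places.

0.60%

Value after one year: 24,910 × (1 + 0.0096/4)^4 = 24,910 × 1.009635 = $25,150.00.
Effective yield on the $25,000 outlay: 25,150.00 / 25,000 − 1 = 0.006000 = 0.60%.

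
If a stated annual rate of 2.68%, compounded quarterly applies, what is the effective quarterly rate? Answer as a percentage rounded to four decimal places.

0.6700%

With a nominal annual rate compounded quarterly, the periodic rate is the nominal rate divided by 4.
i = 0.0268 / 4 = 0.0067000 = 0.6700%.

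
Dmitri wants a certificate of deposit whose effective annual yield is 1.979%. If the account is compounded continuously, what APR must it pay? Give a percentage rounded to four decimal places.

1.9597%

Continuous: nominal r satisfies e^r − 1 = 0.01979.
r = ln(1 + 0.01979) = ln(1.01979) = 0.019597 = 1.9597%.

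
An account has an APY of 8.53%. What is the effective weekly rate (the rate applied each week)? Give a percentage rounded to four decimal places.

0.1575%

The per-week rate i satisfies (1 + i)^52 = 1 + 0.0853.
i = 1.0853^(1/52) − 1 = 0.0015754 = 0.1575%.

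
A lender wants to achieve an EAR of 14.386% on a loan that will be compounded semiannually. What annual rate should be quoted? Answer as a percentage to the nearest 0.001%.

(1 + r/2)^2 − 1 = 0.14386, so 1 + r/2 = 1.14386^(1/2).
r/2 = 0.069514, so r = 0.139028 = 13.903%.

13.903%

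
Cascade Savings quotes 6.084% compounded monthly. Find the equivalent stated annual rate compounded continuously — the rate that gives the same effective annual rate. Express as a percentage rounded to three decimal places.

EAR = (1 + 0.06084/12)^12 − 1 = 0.062566.
Equivalent continuous rate: r = ln(1 + 0.062566) = 0.060686 = 6.069%.

6.069%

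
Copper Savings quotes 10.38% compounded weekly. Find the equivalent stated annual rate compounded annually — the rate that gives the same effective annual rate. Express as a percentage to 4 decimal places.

EAR = (1 + 0.1038/52)^52 − 1 = 0.109264.
Compounded annually, the equivalent nominal rate is the EAR itself: 10.9264%.

10.9264%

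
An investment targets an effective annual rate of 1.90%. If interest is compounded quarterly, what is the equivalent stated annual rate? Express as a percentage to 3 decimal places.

(1 + r/4)^4 − 1 = 0.0190, so 1 + r/4 = 1.0190^(1/4).
r/4 = 0.004717, so r = 0.018866 = 1.887%.

1.887%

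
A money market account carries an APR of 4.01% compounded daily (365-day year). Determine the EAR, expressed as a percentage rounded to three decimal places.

EAR = (1 + 0.0401/365)^365 − 1.
= 1.040913 − 1 = 4.091%.

4.091%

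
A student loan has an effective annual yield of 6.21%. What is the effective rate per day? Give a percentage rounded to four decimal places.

The per-day rate i satisfies (1 + i)^365 = 1 + 0.0621.
i = 1.0621^(1/365) − 1 = 0.0001651 = 0.0165%.

0.0165%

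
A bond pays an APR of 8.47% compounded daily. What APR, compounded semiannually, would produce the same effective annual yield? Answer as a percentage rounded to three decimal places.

EAR = (1 + 0.0847/365)^365 − 1 = 0.088380.
Solve (1 + r/2)^2 = 1.088380: r/2 = 1.088380^(1/2) − 1 = 0.043254, so r = 0.086509 = 8.651%.

8.651%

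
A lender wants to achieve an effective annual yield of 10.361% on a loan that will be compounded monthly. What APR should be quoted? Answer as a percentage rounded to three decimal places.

9.899%

(1 + r/12)^12 − 1 = 0.10361, so 1 + r/12 = 1.10361^(1/12).
r/12 = 0.008249, so r = 0.098993 = 9.899%.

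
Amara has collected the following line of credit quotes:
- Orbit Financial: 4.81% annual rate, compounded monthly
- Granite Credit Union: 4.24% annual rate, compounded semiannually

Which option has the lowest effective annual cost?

Granite Credit Union

Orbit Financial: (1 + 0.0481/12)^12 − 1 = 4.917%
Granite Credit Union: (1 + 0.0424/2)^2 − 1 = 4.285%
The lowest effective annual rate is Granite Credit Union at 4.285%.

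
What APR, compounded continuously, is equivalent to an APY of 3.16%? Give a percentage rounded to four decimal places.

3.1111%

Continuous: nominal r satisfies e^r − 1 = 0.0316.
r = ln(1 + 0.0316) = ln(1.0316) = 0.031111 = 3.1111%.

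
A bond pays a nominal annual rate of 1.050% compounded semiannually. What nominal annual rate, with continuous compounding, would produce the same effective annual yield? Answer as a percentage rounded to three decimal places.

1.047%

EAR = (1 + 0.01050/2)^2 − 1 = 0.010528.
Equivalent continuous rate: r = ln(1 + 0.010528) = 0.010473 = 1.047%.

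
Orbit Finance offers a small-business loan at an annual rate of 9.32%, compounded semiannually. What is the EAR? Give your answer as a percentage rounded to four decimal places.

EAR = (1 + 0.0932/2)^2 − 1.
= 1.095372 − 1 = 9.5372%.

9.5372%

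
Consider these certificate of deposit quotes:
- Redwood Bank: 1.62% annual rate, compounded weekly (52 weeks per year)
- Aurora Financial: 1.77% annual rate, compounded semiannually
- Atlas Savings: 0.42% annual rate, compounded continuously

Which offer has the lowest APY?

Redwood Bank: (1 + 0.0162/52)^52 − 1 = 1.633%
Aurora Financial: (1 + 0.0177/2)^2 − 1 = 1.778%
Atlas Savings: e^0.0042 − 1 = 0.421%
The lowest effective annual rate is Atlas Savings at 0.421%.

Atlas Savings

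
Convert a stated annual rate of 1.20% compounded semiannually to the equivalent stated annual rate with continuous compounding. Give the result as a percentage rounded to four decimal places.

1.1964%

EAR = (1 + 0.0120/2)^2 − 1 = 0.012036.
Equivalent continuous rate: r = ln(1 + 0.012036) = 0.011964 = 1.1964%.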